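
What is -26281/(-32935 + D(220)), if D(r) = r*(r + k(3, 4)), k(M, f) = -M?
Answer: -26281/14805 ≈ -1.7751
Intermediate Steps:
D(r) = r*(-3 + r) (D(r) = r*(r - 1*3) = r*(r - 3) = r*(-3 + r))
-26281/(-32935 + D(220)) = -26281/(-32935 + 220*(-3 + 220)) = -26281/(-32935 + 220*217) = -26281/(-32935 + 47740) = -26281/14805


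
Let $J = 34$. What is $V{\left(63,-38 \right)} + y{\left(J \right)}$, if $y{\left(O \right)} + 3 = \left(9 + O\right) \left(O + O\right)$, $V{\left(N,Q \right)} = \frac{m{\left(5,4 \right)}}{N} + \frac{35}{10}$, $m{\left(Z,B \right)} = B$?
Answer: $\frac{368495}{126} \approx 2924.6$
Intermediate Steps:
$V{\left(N,Q \right)} = \frac{7}{2} + \frac{4}{N}$ ($V{\left(N,Q \right)} = \frac{4}{N} + \frac{35}{10} = \frac{4}{N} + 35 \cdot \frac{1}{10} = \frac{4}{N} + \frac{7}{2} = \frac{7}{2} + \frac{4}{N}$)
$y{\left(O \right)} = -3 + 2 O \left(9 + O\right)$ ($y{\left(O \right)} = -3 + \left(9 + O\right) \left(O + O\right) = -3 + \left(9 + O\right) 2 O = -3 + 2 O \left(9 + O\right)$)
$V{\left(63,-38 \right)} + y{\left(J \right)} = \left(\frac{7}{2} + \frac{4}{63}\right) + \left(-3 + 2 \cdot 34^{2} + 18 \cdot 34\right) = \left(\frac{7}{2} + 4 \cdot \frac{1}{63}\right) + \left(-3 + 2 \cdot 1156 + 612\right) = \left(\frac{7}{2} + \frac{4}{63}\right) + \left(-3 + 2312 + 612\right) = \frac{449}{126} + 2921 = \frac{368495}{126}$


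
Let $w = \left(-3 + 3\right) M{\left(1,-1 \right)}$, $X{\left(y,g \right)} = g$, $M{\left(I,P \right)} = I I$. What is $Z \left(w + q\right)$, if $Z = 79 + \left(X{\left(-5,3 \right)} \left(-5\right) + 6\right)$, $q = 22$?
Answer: $1540$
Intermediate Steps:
$M{\left(I,P \right)} = I^{2}$
$Z = 70$ ($Z = 79 + \left(3 \left(-5\right) + 6\right) = 79 + \left(-15 + 6\right) = 79 - 9 = 70$)
$w = 0$ ($w = \left(-3 + 3\right) 1^{2} = 0 \cdot 1 = 0$)
$Z \left(w + q\right) = 70 \left(0 + 22\right) = 70 \cdot 22 = 1540$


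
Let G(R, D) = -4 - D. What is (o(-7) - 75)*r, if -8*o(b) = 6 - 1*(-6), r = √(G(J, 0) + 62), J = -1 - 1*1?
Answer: -153*√58/2 ≈ -582.61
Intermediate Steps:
J = -2 (J = -1 - 1 = -2)
r = √58 (r = √((-4 - 1*0) + 62) = √((-4 + 0) + 62) = √(-4 + 62) = √58 ≈ 7.6158)
o(b) = -3/2 (o(b) = -(6 - 1*(-6))/8 = -(6 + 6)/8 = -⅛*12 = -3/2)
(o(-7) - 75)*r = (-3/2 - 75)*√58 = -153*√58/2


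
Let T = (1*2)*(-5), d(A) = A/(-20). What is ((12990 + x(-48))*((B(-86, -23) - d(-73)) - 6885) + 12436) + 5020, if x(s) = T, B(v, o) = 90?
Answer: -88229021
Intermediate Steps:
d(A) = -A/20 (d(A) = A*(-1/20) = -A/20)
T = -10 (T = 2*(-5) = -10)
x(s) = -10
((12990 + x(-48))*((B(-86, -23) - d(-73)) - 6885) + 12436) + 5020 = ((12990 - 10)*((90 - (-1)*(-73)/20) - 6885) + 12436) + 5020 = (12980*((90 - 1*73/20) - 6885) + 12436) + 5020 = (12980*((90 - 73/20) - 6885) + 12436) + 5020 = (12980*(1727/20 - 6885) + 12436) + 5020 = (12980*(-135973/20) + 12436) + 5020 = (-88246477 + 12436) + 5020 = -88234041 + 5020 = -88229021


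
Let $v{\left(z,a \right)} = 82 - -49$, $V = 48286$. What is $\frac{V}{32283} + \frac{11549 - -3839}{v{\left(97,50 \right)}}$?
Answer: $\frac{503096270}{4229073} \approx 118.96$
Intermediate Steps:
$v{\left(z,a \right)} = 131$ ($v{\left(z,a \right)} = 82 + 49 = 131$)
$\frac{V}{32283} + \frac{11549 - -3839}{v{\left(97,50 \right)}} = \frac{48286}{32283} + \frac{11549 - -3839}{131} = 48286 \cdot \frac{1}{32283} + \left(11549 + 3839\right) \frac{1}{131} = \frac{48286}{32283} + 15388 \cdot \frac{1}{131} = \frac{48286}{32283} + \frac{15388}{131} = \frac{503096270}{4229073}$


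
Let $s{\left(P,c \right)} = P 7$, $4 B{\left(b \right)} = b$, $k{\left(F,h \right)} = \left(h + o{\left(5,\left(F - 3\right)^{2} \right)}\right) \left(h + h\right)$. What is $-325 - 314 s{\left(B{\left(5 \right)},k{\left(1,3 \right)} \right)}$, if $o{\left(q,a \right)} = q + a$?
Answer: $- \frac{6145}{2} \approx -3072.5$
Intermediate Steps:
$o{\left(q,a \right)} = a + q$
$k{\left(F,h \right)} = 2 h \left(5 + h + \left(-3 + F\right)^{2}\right)$ ($k{\left(F,h \right)} = \left(h + \left(\left(F - 3\right)^{2} + 5\right)\right) \left(h + h\right) = \left(h + \left(\left(-3 + F\right)^{2} + 5\right)\right) 2 h = \left(h + \left(5 + \left(-3 + F\right)^{2}\right)\right) 2 h = \left(5 + h + \left(-3 + F\right)^{2}\right) 2 h = 2 h \left(5 + h + \left(-3 + F\right)^{2}\right)$)
$B{\left(b \right)} = \frac{b}{4}$
$s{\left(P,c \right)} = 7 P$
$-325 - 314 s{\left(B{\left(5 \right)},k{\left(1,3 \right)} \right)} = -325 - 314 \cdot 7 \cdot \frac{1}{4} \cdot 5 = -325 - 314 \cdot 7 \cdot \frac{5}{4} = -325 - \frac{5495}{2} = - \frac{6145}{2}$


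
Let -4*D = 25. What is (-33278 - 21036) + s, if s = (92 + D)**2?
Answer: -751375/16 ≈ -46961.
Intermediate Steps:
D = -25/4 (D = -1/4*25 = -25/4 ≈ -6.2500)
s = 117649/16 (s = (92 - 25/4)**2 = (343/4)**2 = 117649/16 ≈ 7353.1)
(-33278 - 21036) + s = (-33278 - 21036) + 117649/16 = -54314 + 117649/16 = -751375/16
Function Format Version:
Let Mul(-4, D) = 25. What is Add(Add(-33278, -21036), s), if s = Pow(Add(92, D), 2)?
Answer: Rational(-751375, 16) ≈ -46961.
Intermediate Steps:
D = Rational(-25, 4) (D = Mul(Rational(-1, 4), 25) = Rational(-25, 4) ≈ -6.2500)
s = Rational(117649, 16) (s = Pow(Add(92, Rational(-25, 4)), 2) = Pow(Rational(343, 4), 2) = Rational(117649, 16) ≈ 7353.1)
Add(Add(-33278, -21036), s) = Add(Add(-33278, -21036), Rational(117649, 16)) = Add(-54314, Rational(117649, 16)) = Rational(-751375, 16)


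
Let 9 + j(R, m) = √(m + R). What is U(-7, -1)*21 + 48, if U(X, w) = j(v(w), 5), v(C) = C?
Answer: -99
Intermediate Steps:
j(R, m) = -9 + √(R + m) (j(R, m) = -9 + √(m + R) = -9 + √(R + m))
U(X, w) = -9 + √(5 + w) (U(X, w) = -9 + √(w + 5) = -9 + √(5 + w))
U(-7, -1)*21 + 48 = (-9 + √(5 - 1))*21 + 48 = (-9 + √4)*21 + 48 = (-9 + 2)*21 + 48 = -7*21 + 48 = -147 + 48 = -99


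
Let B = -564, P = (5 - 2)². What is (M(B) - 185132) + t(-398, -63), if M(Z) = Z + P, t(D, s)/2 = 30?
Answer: -185627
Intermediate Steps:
t(D, s) = 60 (t(D, s) = 2*30 = 60)
P = 9 (P = 3² = 9)
M(Z) = 9 + Z (M(Z) = Z + 9 = 9 + Z)
(M(B) - 185132) + t(-398, -63) = ((9 - 564) - 185132) + 60 = (-555 - 185132) + 60 = -185687 + 60 = -185627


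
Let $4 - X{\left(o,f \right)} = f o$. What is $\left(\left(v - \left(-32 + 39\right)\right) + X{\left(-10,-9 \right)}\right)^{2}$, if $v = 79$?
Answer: $196$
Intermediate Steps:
$X{\left(o,f \right)} = 4 - f o$
$\left(\left(v - \left(-32 + 39\right)\right) + X{\left(-10,-9 \right)}\right)^{2} = \left(\left(79 - \left(-32 + 39\right)\right) + \left(4 - \left(-9\right) \left(-10\right)\right)\right)^{2} = \left(\left(79 - 7\right) + \left(4 - 90\right)\right)^{2} = \left(\left(79 - 7\right) - 86\right)^{2} = \left(72 - 86\right)^{2} = \left(-14\right)^{2} = 196$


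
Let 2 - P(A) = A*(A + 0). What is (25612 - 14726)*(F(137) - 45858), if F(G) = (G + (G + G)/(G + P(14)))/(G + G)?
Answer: -28454681351/57 ≈ -4.9921e+8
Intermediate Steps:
P(A) = 2 - A² (P(A) = 2 - A*(A + 0) = 2 - A*A = 2 - A²)
F(G) = (G + 2*G/(-194 + G))/(2*G) (F(G) = (G + (G + G)/(G + (2 - 1*14²)))/(G + G) = (G + (2*G)/(G + (2 - 1*196)))/((2*G)) = (G + (2*G)/(G + (2 - 196)))*(1/(2*G)) = (G + (2*G)/(G - 194))*(1/(2*G)) = (G + (2*G)/(-194 + G))*(1/(2*G)) = (G + 2*G/(-194 + G))*(1/(2*G)) = (G + 2*G/(-194 + G))/(2*G))
(25612 - 14726)*(F(137) - 45858) = (25612 - 14726)*((-192 + 137)/(2*(-194 + 137)) - 45858) = 10886*((½)*(-55)/(-57) - 45858) = 10886*((½)*(-1/57)*(-55) - 45858) = 10886*(55/114 - 45858) = 10886*(-5227757/114) = -28454681351/57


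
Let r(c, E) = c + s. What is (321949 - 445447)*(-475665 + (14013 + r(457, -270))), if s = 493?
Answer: 56895775596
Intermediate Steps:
r(c, E) = 493 + c (r(c, E) = c + 493 = 493 + c)
(321949 - 445447)*(-475665 + (14013 + r(457, -270))) = (321949 - 445447)*(-475665 + (14013 + (493 + 457))) = -123498*(-475665 + (14013 + 950)) = -123498*(-475665 + 14963) = -123498*(-460702) = 56895775596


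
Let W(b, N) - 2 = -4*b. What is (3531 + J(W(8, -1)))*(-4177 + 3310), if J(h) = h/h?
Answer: -3062244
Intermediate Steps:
W(b, N) = 2 - 4*b
J(h) = 1
(3531 + J(W(8, -1)))*(-4177 + 3310) = (3531 + 1)*(-4177 + 3310) = 3532*(-867) = -3062244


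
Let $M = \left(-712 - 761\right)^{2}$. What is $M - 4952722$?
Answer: $-2782993$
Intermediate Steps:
$M = 2169729$ ($M = \left(-1473\right)^{2} = 2169729$)
$M - 4952722 = 2169729 - 4952722 = -2782993$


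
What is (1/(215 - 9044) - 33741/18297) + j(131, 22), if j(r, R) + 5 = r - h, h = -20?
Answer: 2587504168/17949357 ≈ 144.16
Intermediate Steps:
j(r, R) = 15 + r (j(r, R) = -5 + (r - 1*(-20)) = -5 + (r + 20) = -5 + (20 + r) = 15 + r)
(1/(215 - 9044) - 33741/18297) + j(131, 22) = (1/(215 - 9044) - 33741/18297) + (15 + 131) = (1/(-8829) - 33741*1/18297) + 146 = (-1/8829 - 3749/2033) + 146 = -33101954/17949357 + 146 = 2587504168/17949357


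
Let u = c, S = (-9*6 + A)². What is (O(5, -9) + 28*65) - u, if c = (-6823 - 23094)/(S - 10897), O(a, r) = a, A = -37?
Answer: 4744283/2616 ≈ 1813.6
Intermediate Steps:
S = 8281 (S = (-9*6 - 37)² = (-54 - 37)² = (-91)² = 8281)
c = 29917/2616 (c = (-6823 - 23094)/(8281 - 10897) = -29917/(-2616) = -29917*(-1/2616) = 29917/2616 ≈ 11.436)
u = 29917/2616 ≈ 11.436
(O(5, -9) + 28*65) - u = (5 + 28*65) - 1*29917/2616 = (5 + 1820) - 29917/2616 = 1825 - 29917/2616 = 4744283/2616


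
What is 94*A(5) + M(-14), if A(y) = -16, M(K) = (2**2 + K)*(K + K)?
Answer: -1224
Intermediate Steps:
M(K) = 2*K*(4 + K) (M(K) = (4 + K)*(2*K) = 2*K*(4 + K))
94*A(5) + M(-14) = 94*(-16) + 2*(-14)*(4 - 14) = -1504 + 2*(-14)*(-10) = -1504 + 280 = -1224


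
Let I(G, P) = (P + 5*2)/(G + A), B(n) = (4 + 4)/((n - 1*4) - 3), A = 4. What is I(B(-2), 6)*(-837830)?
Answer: -4308840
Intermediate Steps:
B(n) = 8/(-7 + n) (B(n) = 8/((n - 4) - 3) = 8/((-4 + n) - 3) = 8/(-7 + n))
I(G, P) = (10 + P)/(4 + G) (I(G, P) = (P + 5*2)/(G + 4) = (P + 10)/(4 + G) = (10 + P)/(4 + G))
I(B(-2), 6)*(-837830) = ((10 + 6)/(4 + 8/(-7 - 2)))*(-837830) = (16/(4 + 8/(-9)))*(-837830) = (16/(4 + 8*(-⅑)))*(-837830) = (16/(4 - 8/9))*(-837830) = (16/(28/9))*(-837830) = ((9/28)*16)*(-837830) = (36/7)*(-837830) = -4308840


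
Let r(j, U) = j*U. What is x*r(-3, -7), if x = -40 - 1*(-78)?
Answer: 798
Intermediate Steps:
r(j, U) = U*j
x = 38 (x = -40 + 78 = 38)
x*r(-3, -7) = 38*(-7*(-3)) = 38*21 = 798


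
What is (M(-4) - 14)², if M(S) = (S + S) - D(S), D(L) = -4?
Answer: 324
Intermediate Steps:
M(S) = 4 + 2*S (M(S) = (S + S) - 1*(-4) = 2*S + 4 = 4 + 2*S)
(M(-4) - 14)² = ((4 + 2*(-4)) - 14)² = ((4 - 8) - 14)² = (-4 - 14)² = (-18)² = 324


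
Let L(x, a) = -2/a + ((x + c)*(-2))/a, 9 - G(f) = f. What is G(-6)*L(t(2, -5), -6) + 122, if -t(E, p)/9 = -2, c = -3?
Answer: 202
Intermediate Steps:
G(f) = 9 - f
t(E, p) = 18 (t(E, p) = -9*(-2) = 18)
L(x, a) = -2/a + (6 - 2*x)/a (L(x, a) = -2/a + ((x - 3)*(-2))/a = -2/a + ((-3 + x)*(-2))/a = -2/a + (6 - 2*x)/a)
G(-6)*L(t(2, -5), -6) + 122 = (9 - 1*(-6))*(2*(2 - 1*18)/(-6)) + 122 = (9 + 6)*(2*(-⅙)*(2 - 18)) + 122 = 15*(2*(-⅙)*(-16)) + 122 = 15*(16/3) + 122 = 80 + 122 = 202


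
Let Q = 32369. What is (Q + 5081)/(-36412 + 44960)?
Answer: 18725/4274 ≈ 4.3811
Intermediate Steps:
(Q + 5081)/(-36412 + 44960) = (32369 + 5081)/(-36412 + 44960) = 37450/8548 = 37450*(1/8548) = 18725/4274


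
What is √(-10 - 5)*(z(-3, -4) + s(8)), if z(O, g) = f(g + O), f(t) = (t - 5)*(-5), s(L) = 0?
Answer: 60*I*√15 ≈ 232.38*I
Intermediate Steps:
f(t) = 25 - 5*t (f(t) = (-5 + t)*(-5) = 25 - 5*t)
z(O, g) = 25 - 5*O - 5*g (z(O, g) = 25 - 5*(g + O) = 25 - 5*(O + g) = 25 + (-5*O - 5*g) = 25 - 5*O - 5*g)
√(-10 - 5)*(z(-3, -4) + s(8)) = √(-10 - 5)*((25 - 5*(-3) - 5*(-4)) + 0) = √(-15)*((25 + 15 + 20) + 0) = (I*√15)*(60 + 0) = (I*√15)*60 = 60*I*√15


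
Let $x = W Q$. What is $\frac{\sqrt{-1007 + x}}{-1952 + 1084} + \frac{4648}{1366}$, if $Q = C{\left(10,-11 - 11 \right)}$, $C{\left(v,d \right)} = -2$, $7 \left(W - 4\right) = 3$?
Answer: $\frac{2324}{683} - \frac{i \sqrt{49777}}{6076} \approx 3.4026 - 0.03672 i$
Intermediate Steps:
$W = \frac{31}{7}$ ($W = 4 + \frac{1}{7} \cdot 3 = 4 + \frac{3}{7} = \frac{31}{7} \approx 4.4286$)
$Q = -2$
$x = - \frac{62}{7}$ ($x = \frac{31}{7} \left(-2\right) = - \frac{62}{7} \approx -8.8571$)
$\frac{\sqrt{-1007 + x}}{-1952 + 1084} + \frac{4648}{1366} = \frac{\sqrt{-1007 - \frac{62}{7}}}{-1952 + 1084} + \frac{4648}{1366} = \frac{\sqrt{- \frac{7111}{7}}}{-868} + 4648 \cdot \frac{1}{1366} = \frac{i \sqrt{49777}}{7} \left(- \frac{1}{868}\right) + \frac{2324}{683} = - \frac{i \sqrt{49777}}{6076} + \frac{2324}{683} = \frac{2324}{683} - \frac{i \sqrt{49777}}{6076}$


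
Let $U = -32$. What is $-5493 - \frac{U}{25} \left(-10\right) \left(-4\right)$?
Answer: $- \frac{27209}{5} \approx -5441.8$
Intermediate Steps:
$-5493 - \frac{U}{25} \left(-10\right) \left(-4\right) = -5493 - - \frac{32}{25} \left(-10\right) \left(-4\right) = -5493 - \left(-32\right) \frac{1}{25} \left(-10\right) \left(-4\right) = -5493 - \left(- \frac{32}{25}\right) \left(-10\right) \left(-4\right) = -5493 - \frac{64}{5} \left(-4\right) = -5493 - - \frac{256}{5} = -5493 + \frac{256}{5} = - \frac{27209}{5}$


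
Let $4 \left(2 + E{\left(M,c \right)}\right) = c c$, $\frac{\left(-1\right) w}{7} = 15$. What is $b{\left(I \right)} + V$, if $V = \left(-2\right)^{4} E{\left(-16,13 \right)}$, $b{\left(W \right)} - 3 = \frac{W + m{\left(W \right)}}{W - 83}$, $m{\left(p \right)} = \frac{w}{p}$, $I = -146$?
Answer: $\frac{21653009}{33434} \approx 647.63$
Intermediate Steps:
$w = -105$ ($w = \left(-7\right) 15 = -105$)
$m{\left(p \right)} = - \frac{105}{p}$
$E{\left(M,c \right)} = -2 + \frac{c^{2}}{4}$ ($E{\left(M,c \right)} = -2 + \frac{c c}{4} = -2 + \frac{c^{2}}{4}$)
$b{\left(W \right)} = 3 + \frac{W - \frac{105}{W}}{-83 + W}$ ($b{\left(W \right)} = 3 + \frac{W - \frac{105}{W}}{W - 83} = 3 + \frac{W - \frac{105}{W}}{-83 + W}$)
$V = 644$ ($V = \left(-2\right)^{4} \left(-2 + \frac{13^{2}}{4}\right) = 16 \left(-2 + \frac{1}{4} \cdot 169\right) = 16 \left(-2 + \frac{169}{4}\right) = 16 \cdot \frac{161}{4} = 644$)
$b{\left(I \right)} + V = \frac{-105 - - 146 \left(249 - -584\right)}{\left(-146\right) \left(-83 - 146\right)} + 644 = - \frac{-105 - - 146 \left(249 + 584\right)}{146 \left(-229\right)} + 644 = \left(- \frac{1}{146}\right) \left(- \frac{1}{229}\right) \left(-105 - \left(-146\right) 833\right) + 644 = \left(- \frac{1}{146}\right) \left(- \frac{1}{229}\right) \left(-105 + 121618\right) + 644 = \left(- \frac{1}{146}\right) \left(- \frac{1}{229}\right) 121513 + 644 = \frac{121513}{33434} + 644 = \frac{21653009}{33434}$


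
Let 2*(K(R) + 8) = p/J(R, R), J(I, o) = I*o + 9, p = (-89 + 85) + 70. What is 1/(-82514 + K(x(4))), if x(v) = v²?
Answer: -265/21868297 ≈ -1.2118e-5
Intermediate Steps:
p = 66 (p = -4 + 70 = 66)
J(I, o) = 9 + I*o
K(R) = -8 + 33/(9 + R²) (K(R) = -8 + (66/(9 + R*R))/2 = -8 + (66/(9 + R²))/2 = -8 + 33/(9 + R²))
1/(-82514 + K(x(4))) = 1/(-82514 + (-8 + 33/(9 + (4²)²))) = 1/(-82514 + (-8 + 33/(9 + 16²))) = 1/(-82514 + (-8 + 33/(9 + 256))) = 1/(-82514 + (-8 + 33/265)) = 1/(-82514 - 2087/265) = 1/(-21868297/265) = -265/21868297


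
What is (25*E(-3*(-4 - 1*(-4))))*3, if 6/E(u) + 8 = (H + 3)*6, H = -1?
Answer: 225/2 ≈ 112.50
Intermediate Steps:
E(u) = 3/2 (E(u) = 6/(-8 + (-1 + 3)*6) = 6/(-8 + 2*6) = 6/(-8 + 12) = 6/4 = 6*(1/4) = 3/2)
(25*E(-3*(-4 - 1*(-4))))*3 = (25*(3/2))*3 = (75/2)*3 = 225/2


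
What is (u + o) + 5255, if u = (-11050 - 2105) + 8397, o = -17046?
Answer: -16549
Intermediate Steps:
u = -4758 (u = -13155 + 8397 = -4758)
(u + o) + 5255 = (-4758 - 17046) + 5255 = -21804 + 5255 = -16549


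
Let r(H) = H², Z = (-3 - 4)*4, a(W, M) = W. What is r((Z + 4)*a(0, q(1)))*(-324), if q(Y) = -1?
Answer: 0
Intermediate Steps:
Z = -28 (Z = -7*4 = -28)
r((Z + 4)*a(0, q(1)))*(-324) = ((-28 + 4)*0)²*(-324) = (-24*0)²*(-324) = 0²*(-324) = 0*(-324) = 0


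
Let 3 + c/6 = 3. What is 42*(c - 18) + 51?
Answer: -705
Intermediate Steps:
c = 0 (c = -18 + 6*3 = -18 + 18 = 0)
42*(c - 18) + 51 = 42*(0 - 18) + 51 = 42*(-18) + 51 = -756 + 51 = -705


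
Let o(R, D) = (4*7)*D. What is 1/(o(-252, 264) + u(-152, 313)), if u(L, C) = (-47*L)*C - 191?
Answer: 1/2243273 ≈ 4.4578e-7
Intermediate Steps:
o(R, D) = 28*D
u(L, C) = -191 - 47*C*L (u(L, C) = -47*C*L - 191 = -191 - 47*C*L)
1/(o(-252, 264) + u(-152, 313)) = 1/(28*264 + (-191 - 47*313*(-152))) = 1/(7392 + (-191 + 2236072)) = 1/(7392 + 2235881) = 1/2243273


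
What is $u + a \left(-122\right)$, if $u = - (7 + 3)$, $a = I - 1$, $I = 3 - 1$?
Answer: $-132$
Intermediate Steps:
$I = 2$
$a = 1$ ($a = 2 - 1 = 1$)
$u = -10$ ($u = \left(-1\right) 10 = -10$)
$u + a \left(-122\right) = -10 + 1 \left(-122\right) = -10 - 122 = -132$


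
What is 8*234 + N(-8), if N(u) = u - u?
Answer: 1872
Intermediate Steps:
N(u) = 0
8*234 + N(-8) = 8*234 + 0 = 1872 + 0 = 1872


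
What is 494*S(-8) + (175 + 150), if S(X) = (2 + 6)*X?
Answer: -31291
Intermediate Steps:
S(X) = 8*X
494*S(-8) + (175 + 150) = 494*(8*(-8)) + (175 + 150) = 494*(-64) + 325 = -31616 + 325 = -31291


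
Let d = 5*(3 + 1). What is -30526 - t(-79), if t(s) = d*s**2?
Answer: -155346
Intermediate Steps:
d = 20 (d = 5*4 = 20)
t(s) = 20*s**2
-30526 - t(-79) = -30526 - 20*(-79)**2 = -30526 - 20*6241 = -30526 - 1*124820 = -30526 - 124820 = -155346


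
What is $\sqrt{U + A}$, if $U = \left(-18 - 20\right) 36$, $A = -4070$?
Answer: $i \sqrt{5438} \approx 73.743 i$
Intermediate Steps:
$U = -1368$ ($U = \left(-38\right) 36 = -1368$)
$\sqrt{U + A} = \sqrt{-1368 - 4070} = \sqrt{-5438} = i \sqrt{5438}$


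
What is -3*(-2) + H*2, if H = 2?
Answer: 10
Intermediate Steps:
-3*(-2) + H*2 = -3*(-2) + 2*2 = 6 + 4 = 10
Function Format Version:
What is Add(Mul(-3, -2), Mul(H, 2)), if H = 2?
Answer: 10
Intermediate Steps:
Add(Mul(-3, -2), Mul(H, 2)) = Add(Mul(-3, -2), Mul(2, 2)) = Add(6, 4) = 10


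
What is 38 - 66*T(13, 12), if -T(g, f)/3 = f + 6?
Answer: 3602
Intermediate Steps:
T(g, f) = -18 - 3*f (T(g, f) = -3*(f + 6) = -3*(6 + f) = -18 - 3*f)
38 - 66*T(13, 12) = 38 - 66*(-18 - 3*12) = 38 - 66*(-18 - 36) = 38 - 66*(-54) = 38 + 3564 = 3602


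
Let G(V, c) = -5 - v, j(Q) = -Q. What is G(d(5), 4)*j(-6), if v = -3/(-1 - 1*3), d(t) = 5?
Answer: -69/2 ≈ -34.500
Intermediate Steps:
v = ¾ (v = -3/(-1 - 3) = -3/(-4) = -3*(-¼) = ¾ ≈ 0.75000)
G(V, c) = -23/4 (G(V, c) = -5 - 1*¾ = -5 - ¾ = -23/4)
G(d(5), 4)*j(-6) = -(-23)*(-6)/4 = -23/4*6 = -69/2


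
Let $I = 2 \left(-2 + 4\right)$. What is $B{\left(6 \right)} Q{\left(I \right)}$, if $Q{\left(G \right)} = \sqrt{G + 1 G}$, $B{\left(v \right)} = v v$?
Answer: $72 \sqrt{2} \approx 101.82$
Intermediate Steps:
$I = 4$ ($I = 2 \cdot 2 = 4$)
$B{\left(v \right)} = v^{2}$
$Q{\left(G \right)} = \sqrt{2} \sqrt{G}$ ($Q{\left(G \right)} = \sqrt{G + G} = \sqrt{2 G} = \sqrt{2} \sqrt{G}$)
$B{\left(6 \right)} Q{\left(I \right)} = 6^{2} \sqrt{2} \sqrt{4} = 36 \sqrt{2} \cdot 2 = 36 \cdot 2 \sqrt{2} = 72 \sqrt{2}$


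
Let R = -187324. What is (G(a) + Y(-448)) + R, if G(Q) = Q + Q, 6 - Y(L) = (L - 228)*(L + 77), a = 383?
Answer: -437348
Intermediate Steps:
Y(L) = 6 - (-228 + L)*(77 + L) (Y(L) = 6 - (L - 228)*(L + 77) = 6 - (-228 + L)*(77 + L))
G(Q) = 2*Q
(G(a) + Y(-448)) + R = (2*383 + (17562 - 1*(-448)² + 151*(-448))) - 187324 = (766 + (17562 - 1*200704 - 67648)) - 187324 = (766 + (17562 - 200704 - 67648)) - 187324 = (766 - 250790) - 187324 = -250024 - 187324 = -437348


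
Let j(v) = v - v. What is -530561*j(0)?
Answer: 0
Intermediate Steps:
j(v) = 0
-530561*j(0) = -530561*0 = 0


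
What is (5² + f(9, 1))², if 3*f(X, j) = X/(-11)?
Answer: 73984/121 ≈ 611.44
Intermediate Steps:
f(X, j) = -X/33 (f(X, j) = (X/(-11))/3 = (X*(-1/11))/3 = (-X/11)/3 = -X/33)
(5² + f(9, 1))² = (5² - 1/33*9)² = (25 - 3/11)² = (272/11)² = 73984/121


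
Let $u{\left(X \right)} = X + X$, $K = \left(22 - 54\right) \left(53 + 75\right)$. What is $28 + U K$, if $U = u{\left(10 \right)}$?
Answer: $-81892$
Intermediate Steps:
$K = -4096$ ($K = \left(-32\right) 128 = -4096$)
$u{\left(X \right)} = 2 X$
$U = 20$ ($U = 2 \cdot 10 = 20$)
$28 + U K = 28 + 20 \left(-4096\right) = 28 - 81920 = -81892$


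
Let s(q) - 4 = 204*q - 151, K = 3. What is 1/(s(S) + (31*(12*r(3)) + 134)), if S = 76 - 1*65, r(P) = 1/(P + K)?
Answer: 1/2293 ≈ 0.00043611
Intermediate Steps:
r(P) = 1/(3 + P) (r(P) = 1/(P + 3) = 1/(3 + P))
S = 11 (S = 76 - 65 = 11)
s(q) = -147 + 204*q (s(q) = 4 + (204*q - 151) = 4 + (-151 + 204*q) = -147 + 204*q)
1/(s(S) + (31*(12*r(3)) + 134)) = 1/((-147 + 204*11) + (31*(12/(3 + 3)) + 134)) = 1/((-147 + 2244) + (31*(12/6) + 134)) = 1/(2097 + (31*(12*(1/6)) + 134)) = 1/(2097 + (31*2 + 134)) = 1/(2097 + (62 + 134)) = 1/(2097 + 196) = 1/2293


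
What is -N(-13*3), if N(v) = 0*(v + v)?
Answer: 0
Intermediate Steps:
N(v) = 0 (N(v) = 0*(2*v) = 0)
-N(-13*3) = -1*0 = 0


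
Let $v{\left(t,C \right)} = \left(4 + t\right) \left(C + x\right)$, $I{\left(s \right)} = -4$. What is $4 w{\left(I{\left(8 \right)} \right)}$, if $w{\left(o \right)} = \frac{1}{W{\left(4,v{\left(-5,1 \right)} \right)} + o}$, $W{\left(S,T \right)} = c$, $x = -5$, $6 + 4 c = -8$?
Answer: $- \frac{8}{15} \approx -0.53333$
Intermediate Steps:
$c = - \frac{7}{2}$ ($c = - \frac{3}{2} + \frac{1}{4} \left(-8\right) = - \frac{3}{2} - 2 = - \frac{7}{2} \approx -3.5$)
$v{\left(t,C \right)} = \left(-5 + C\right) \left(4 + t\right)$ ($v{\left(t,C \right)} = \left(4 + t\right) \left(C - 5\right) = \left(4 + t\right) \left(-5 + C\right) = \left(-5 + C\right) \left(4 + t\right)$)
$W{\left(S,T \right)} = - \frac{7}{2}$
$w{\left(o \right)} = \frac{1}{- \frac{7}{2} + o}$
$4 w{\left(I{\left(8 \right)} \right)} = 4 \frac{2}{-7 + 2 \left(-4\right)} = 4 \frac{2}{-7 - 8} = 4 \frac{2}{-15} = 4 \cdot 2 \left(- \frac{1}{15}\right) = 4 \left(- \frac{2}{15}\right) = - \frac{8}{15}$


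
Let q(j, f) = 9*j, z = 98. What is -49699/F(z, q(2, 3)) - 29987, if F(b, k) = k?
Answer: -589465/18 ≈ -32748.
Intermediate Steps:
-49699/F(z, q(2, 3)) - 29987 = -49699/(9*2) - 29987 = -49699/18 - 29987 = -589465/18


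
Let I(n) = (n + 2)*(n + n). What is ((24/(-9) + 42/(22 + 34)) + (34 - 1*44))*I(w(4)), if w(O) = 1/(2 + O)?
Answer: -1859/216 ≈ -8.6065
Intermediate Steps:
I(n) = 2*n*(2 + n) (I(n) = (2 + n)*(2*n) = 2*n*(2 + n))
((24/(-9) + 42/(22 + 34)) + (34 - 1*44))*I(w(4)) = ((24/(-9) + 42/(22 + 34)) + (34 - 1*44))*(2*(2 + 1/(2 + 4))/(2 + 4)) = ((24*(-⅑) + 42/56) + (34 - 44))*(2*(2 + 1/6)/6) = ((-8/3 + 42*(1/56)) - 10)*(2*(⅙)*(2 + ⅙)) = ((-8/3 + ¾) - 10)*(2*(⅙)*(13/6)) = (-23/12 - 10)*(13/18) = -143/12*13/18 = -1859/216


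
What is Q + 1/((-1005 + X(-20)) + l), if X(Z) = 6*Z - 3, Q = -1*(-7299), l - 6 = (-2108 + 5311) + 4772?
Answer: 50020048/6853 ≈ 7299.0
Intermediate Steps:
l = 7981 (l = 6 + ((-2108 + 5311) + 4772) = 6 + (3203 + 4772) = 6 + 7975 = 7981)
Q = 7299
X(Z) = -3 + 6*Z
Q + 1/((-1005 + X(-20)) + l) = 7299 + 1/((-1005 + (-3 + 6*(-20))) + 7981) = 7299 + 1/((-1005 + (-3 - 120)) + 7981) = 7299 + 1/((-1005 - 123) + 7981) = 7299 + 1/(-1128 + 7981) = 7299 + 1/6853 = 50020048/6853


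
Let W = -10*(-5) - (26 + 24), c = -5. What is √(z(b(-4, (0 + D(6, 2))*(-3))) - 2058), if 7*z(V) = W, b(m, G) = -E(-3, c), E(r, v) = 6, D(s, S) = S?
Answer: 7*I*√42 ≈ 45.365*I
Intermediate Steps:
b(m, G) = -6 (b(m, G) = -1*6 = -6)
W = 0 (W = 50 - 1*50 = 50 - 50 = 0)
z(V) = 0 (z(V) = (⅐)*0 = 0)
√(z(b(-4, (0 + D(6, 2))*(-3))) - 2058) = √(0 - 2058) = √(-2058) = 7*I*√42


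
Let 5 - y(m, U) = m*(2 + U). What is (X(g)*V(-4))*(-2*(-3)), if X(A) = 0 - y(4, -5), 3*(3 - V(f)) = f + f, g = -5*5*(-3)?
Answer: -578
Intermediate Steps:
g = 75 (g = -25*(-3) = 75)
y(m, U) = 5 - m*(2 + U)
V(f) = 3 - 2*f/3 (V(f) = 3 - (f + f)/3 = 3 - 2*f/3)
X(A) = -17 (X(A) = 0 - (5 - 2*4 - 1*(-5)*4) = 0 - (5 - 8 + 20) = 0 - 1*17 = 0 - 17 = -17)
(X(g)*V(-4))*(-2*(-3)) = (-17*(3 - 2/3*(-4)))*(-2*(-3)) = -17*(3 + 8/3)*6 = -17*17/3*6 = -289/3*6 = -578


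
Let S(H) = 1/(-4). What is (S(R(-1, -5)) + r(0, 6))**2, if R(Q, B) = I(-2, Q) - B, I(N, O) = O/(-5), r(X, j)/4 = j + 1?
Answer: 12321/16 ≈ 770.06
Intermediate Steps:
r(X, j) = 4 + 4*j (r(X, j) = 4*(j + 1) = 4*(1 + j) = 4 + 4*j)
I(N, O) = -O/5 (I(N, O) = O*(-1/5) = -O/5)
R(Q, B) = -B - Q/5 (R(Q, B) = -Q/5 - B = -B - Q/5)
S(H) = -1/4
(S(R(-1, -5)) + r(0, 6))**2 = (-1/4 + (4 + 4*6))**2 = (-1/4 + (4 + 24))**2 = (-1/4 + 28)**2 = (111/4)**2 = 12321/16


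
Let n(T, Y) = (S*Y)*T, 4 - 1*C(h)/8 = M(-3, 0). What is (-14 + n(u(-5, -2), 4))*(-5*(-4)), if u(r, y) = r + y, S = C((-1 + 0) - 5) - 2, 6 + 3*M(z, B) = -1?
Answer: -82600/3 ≈ -27533.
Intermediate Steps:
M(z, B) = -7/3 (M(z, B) = -2 + (⅓)*(-1) = -2 - ⅓ = -7/3)
C(h) = 152/3 (C(h) = 32 - 8*(-7/3) = 32 + 56/3 = 152/3)
S = 146/3 (S = 152/3 - 2 = 146/3 ≈ 48.667)
n(T, Y) = 146*T*Y/3 (n(T, Y) = (146*Y/3)*T = 146*T*Y/3)
(-14 + n(u(-5, -2), 4))*(-5*(-4)) = (-14 + (146/3)*(-5 - 2)*4)*(-5*(-4)) = (-14 + (146/3)*(-7)*4)*20 = (-14 - 4088/3)*20 = -4130/3*20 = -82600/3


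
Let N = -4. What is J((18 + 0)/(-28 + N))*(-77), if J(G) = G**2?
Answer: -6237/256 ≈ -24.363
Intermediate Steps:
J((18 + 0)/(-28 + N))*(-77) = ((18 + 0)/(-28 - 4))**2*(-77) = (18/(-32))**2*(-77) = (18*(-1/32))**2*(-77) = (-9/16)**2*(-77) = (81/256)*(-77) = -6237/256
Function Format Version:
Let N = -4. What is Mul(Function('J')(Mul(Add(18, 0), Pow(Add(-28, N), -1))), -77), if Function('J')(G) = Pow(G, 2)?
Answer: Rational(-6237, 256) ≈ -24.363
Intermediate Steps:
Mul(Function('J')(Mul(Add(18, 0), Pow(Add(-28, N), -1))), -77) = Mul(Pow(Mul(Add(18, 0), Pow(Add(-28, -4), -1)), 2), -77) = Mul(Pow(Mul(18, Pow(-32, -1)), 2), -77) = Mul(Pow(Mul(18, Rational(-1, 32)), 2), -77) = Mul(Pow(Rational(-9, 16), 2), -77) = Mul(Rational(81, 256), -77) = Rational(-6237, 256)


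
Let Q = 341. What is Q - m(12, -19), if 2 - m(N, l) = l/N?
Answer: 4049/12 ≈ 337.42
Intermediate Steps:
m(N, l) = 2 - l/N
Q - m(12, -19) = 341 - (2 - 1*(-19)/12) = 341 - (2 - 1*(-19)*1/12) = 341 - (2 + 19/12) = 341 - 1*43/12 = 341 - 43/12 = 4049/12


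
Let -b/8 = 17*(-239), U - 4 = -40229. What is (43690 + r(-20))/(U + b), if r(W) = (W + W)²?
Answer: -6470/1103 ≈ -5.8658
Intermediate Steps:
U = -40225 (U = 4 - 40229 = -40225)
b = 32504 (b = -136*(-239) = -8*(-4063) = 32504)
r(W) = 4*W² (r(W) = (2*W)² = 4*W²)
(43690 + r(-20))/(U + b) = (43690 + 4*(-20)²)/(-40225 + 32504) = (43690 + 4*400)/(-7721) = (43690 + 1600)*(-1/7721) = 45290*(-1/7721) = -6470/1103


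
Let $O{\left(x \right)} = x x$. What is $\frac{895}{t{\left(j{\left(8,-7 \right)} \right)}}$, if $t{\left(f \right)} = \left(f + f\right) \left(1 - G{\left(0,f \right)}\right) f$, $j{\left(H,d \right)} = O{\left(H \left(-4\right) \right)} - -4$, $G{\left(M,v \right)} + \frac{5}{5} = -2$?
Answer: $\frac{895}{8454272} \approx 0.00010586$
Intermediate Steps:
$G{\left(M,v \right)} = -3$ ($G{\left(M,v \right)} = -1 - 2 = -3$)
$O{\left(x \right)} = x^{2}$
$j{\left(H,d \right)} = 4 + 16 H^{2}$ ($j{\left(H,d \right)} = \left(H \left(-4\right)\right)^{2} - -4 = \left(- 4 H\right)^{2} + 4 = 16 H^{2} + 4 = 4 + 16 H^{2}$)
$t{\left(f \right)} = 8 f^{2}$ ($t{\left(f \right)} = \left(f + f\right) \left(1 - -3\right) f = 2 f \left(1 + 3\right) f = 2 f 4 f = 8 f f = 8 f^{2}$)
$\frac{895}{t{\left(j{\left(8,-7 \right)} \right)}} = \frac{895}{8 \left(4 + 16 \cdot 8^{2}\right)^{2}} = \frac{895}{8 \left(4 + 16 \cdot 64\right)^{2}} = \frac{895}{8 \left(4 + 1024\right)^{2}} = \frac{895}{8 \cdot 1028^{2}} = \frac{895}{8 \cdot 1056784} = \frac{895}{8454272}$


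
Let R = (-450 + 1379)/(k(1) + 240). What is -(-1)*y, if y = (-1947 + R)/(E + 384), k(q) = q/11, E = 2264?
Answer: -641476/874171 ≈ -0.73381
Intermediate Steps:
k(q) = q/11 (k(q) = q*(1/11) = q/11)
R = 10219/2641 (R = (-450 + 1379)/((1/11)*1 + 240) = 929/(1/11 + 240) = 929/(2641/11) = 929*(11/2641) = 10219/2641 ≈ 3.8694)
y = -641476/874171 (y = (-1947 + 10219/2641)/(2264 + 384) = -5131808/2641/2648 = -5131808/2641*1/2648 = -641476/874171 ≈ -0.73381)
-(-1)*y = -(-1)*(-641476)/874171 = -1*641476/874171 = -641476/874171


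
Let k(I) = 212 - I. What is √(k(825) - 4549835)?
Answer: 4*I*√284403 ≈ 2133.2*I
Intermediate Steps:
√(k(825) - 4549835) = √((212 - 1*825) - 4549835) = √((212 - 825) - 4549835) = √(-613 - 4549835) = √(-4550448) = 4*I*√284403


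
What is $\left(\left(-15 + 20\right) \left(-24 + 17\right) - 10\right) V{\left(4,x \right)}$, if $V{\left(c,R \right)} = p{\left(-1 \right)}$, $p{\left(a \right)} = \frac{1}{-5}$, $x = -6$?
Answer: $9$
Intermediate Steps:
$p{\left(a \right)} = - \frac{1}{5}$
$V{\left(c,R \right)} = - \frac{1}{5}$
$\left(\left(-15 + 20\right) \left(-24 + 17\right) - 10\right) V{\left(4,x \right)} = \left(\left(-15 + 20\right) \left(-24 + 17\right) - 10\right) \left(- \frac{1}{5}\right) = \left(5 \left(-7\right) - 10\right) \left(- \frac{1}{5}\right) = \left(-35 - 10\right) \left(- \frac{1}{5}\right) = \left(-45\right) \left(- \frac{1}{5}\right) = 9$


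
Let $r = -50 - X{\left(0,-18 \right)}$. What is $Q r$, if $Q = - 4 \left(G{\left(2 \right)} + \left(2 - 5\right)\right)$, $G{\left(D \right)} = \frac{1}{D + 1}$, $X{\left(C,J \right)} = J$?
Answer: $- \frac{1024}{3} \approx -341.33$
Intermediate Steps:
$G{\left(D \right)} = \frac{1}{1 + D}$
$r = -32$ ($r = -50 - -18 = -50 + 18 = -32$)
$Q = \frac{32}{3}$ ($Q = - 4 \left(\frac{1}{1 + 2} + \left(2 - 5\right)\right) = - 4 \left(\frac{1}{3} - 3\right) = \left(-4\right) \left(- \frac{8}{3}\right) = \frac{32}{3} \approx 10.667$)
$Q r = \frac{32}{3} \left(-32\right) = - \frac{1024}{3}$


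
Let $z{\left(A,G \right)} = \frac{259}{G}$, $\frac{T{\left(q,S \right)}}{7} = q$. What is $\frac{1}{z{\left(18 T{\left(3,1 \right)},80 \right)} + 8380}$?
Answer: $\frac{80}{670659} \approx 0.00011929$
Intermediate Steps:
$T{\left(q,S \right)} = 7 q$
$\frac{1}{z{\left(18 T{\left(3,1 \right)},80 \right)} + 8380} = \frac{1}{\frac{259}{80} + 8380} = \frac{1}{\frac{670659}{80}} = \frac{80}{670659}$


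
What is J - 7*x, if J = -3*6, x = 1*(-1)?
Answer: -11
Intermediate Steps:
x = -1
J = -18
J - 7*x = -18 - 7*(-1) = -18 + 7 = -11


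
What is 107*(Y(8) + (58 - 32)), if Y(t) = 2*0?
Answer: 2782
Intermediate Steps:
Y(t) = 0
107*(Y(8) + (58 - 32)) = 107*(0 + (58 - 32)) = 107*(0 + 26) = 107*26 = 2782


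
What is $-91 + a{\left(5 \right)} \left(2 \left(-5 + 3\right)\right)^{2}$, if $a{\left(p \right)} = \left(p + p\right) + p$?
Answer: $149$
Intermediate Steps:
$a{\left(p \right)} = 3 p$ ($a{\left(p \right)} = 2 p + p = 3 p$)
$-91 + a{\left(5 \right)} \left(2 \left(-5 + 3\right)\right)^{2} = -91 + 3 \cdot 5 \left(2 \left(-5 + 3\right)\right)^{2} = -91 + 15 \left(2 \left(-2\right)\right)^{2} = -91 + 15 \left(-4\right)^{2} = -91 + 15 \cdot 16 = -91 + 240 = 149$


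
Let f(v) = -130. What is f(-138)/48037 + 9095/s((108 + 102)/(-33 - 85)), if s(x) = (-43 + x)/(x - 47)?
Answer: 628693913355/63456877 ≈ 9907.4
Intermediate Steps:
s(x) = (-43 + x)/(-47 + x)
f(-138)/48037 + 9095/s((108 + 102)/(-33 - 85)) = -130/48037 + 9095/(((-43 + (108 + 102)/(-33 - 85))/(-47 + (108 + 102)/(-33 - 85)))) = -130*1/48037 + 9095/(((-43 + 210/(-118))/(-47 + 210/(-118)))) = -130/48037 + 9095/(((-43 + 210*(-1/118))/(-47 + 210*(-1/118)))) = -130/48037 + 9095/(((-43 - 105/59)/(-47 - 105/59))) = -130/48037 + 9095/((-2642/59/(-2878/59))) = -130/48037 + 9095/((-59/2878*(-2642/59))) = -130/48037 + 9095/(1321/1439) = -130/48037 + 9095*(1439/1321) = -130/48037 + 13087705/1321 = 628693913355/63456877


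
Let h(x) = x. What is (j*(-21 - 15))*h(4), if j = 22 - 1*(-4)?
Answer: -3744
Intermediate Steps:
j = 26 (j = 22 + 4 = 26)
(j*(-21 - 15))*h(4) = (26*(-21 - 15))*4 = (26*(-36))*4 = -936*4 = -3744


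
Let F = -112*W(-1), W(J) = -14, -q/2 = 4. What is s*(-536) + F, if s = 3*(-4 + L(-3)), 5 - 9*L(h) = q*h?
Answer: 34184/3 ≈ 11395.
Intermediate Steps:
q = -8 (q = -2*4 = -8)
L(h) = 5/9 + 8*h/9 (L(h) = 5/9 - (-8)*h/9 = 5/9 + 8*h/9)
s = -55/3 (s = 3*(-4 + (5/9 + (8/9)*(-3))) = 3*(-4 + (5/9 - 8/3)) = 3*(-4 - 19/9) = 3*(-55/9) = -55/3 ≈ -18.333)
F = 1568 (F = -112*(-14) = 1568)
s*(-536) + F = -55/3*(-536) + 1568 = 29480/3 + 1568 = 34184/3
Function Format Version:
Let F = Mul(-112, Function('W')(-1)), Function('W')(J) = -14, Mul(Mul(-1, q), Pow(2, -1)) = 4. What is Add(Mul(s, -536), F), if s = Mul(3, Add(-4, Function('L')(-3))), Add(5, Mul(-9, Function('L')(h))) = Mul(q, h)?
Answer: Rational(34184, 3) ≈ 11395.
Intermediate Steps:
q = -8 (q = Mul(-2, 4) = -8)
Function('L')(h) = Add(Rational(5, 9), Mul(Rational(8, 9), h)) (Function('L')(h) = Add(Rational(5, 9), Mul(Rational(-1, 9), Mul(-8, h))) = Add(Rational(5, 9), Mul(Rational(8, 9), h)))
s = Rational(-55, 3) (s = Mul(3, Add(-4, Add(Rational(5, 9), Mul(Rational(8, 9), -3)))) = Mul(3, Add(-4, Add(Rational(5, 9), Rational(-8, 3)))) = Mul(3, Add(-4, Rational(-19, 9))) = Mul(3, Rational(-55, 9)) = Rational(-55, 3) ≈ -18.333)
F = 1568 (F = Mul(-112, -14) = 1568)
Add(Mul(s, -536), F) = Add(Mul(Rational(-55, 3), -536), 1568) = Add(Rational(29480, 3), 1568) = Rational(34184, 3)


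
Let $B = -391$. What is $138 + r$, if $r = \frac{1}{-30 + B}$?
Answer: $\frac{58097}{421} \approx 138.0$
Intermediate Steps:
$r = - \frac{1}{421}$ ($r = \frac{1}{-30 - 391} = \frac{1}{-421} = - \frac{1}{421} \approx -0.0023753$)
$138 + r = 138 - \frac{1}{421} = \frac{58097}{421}$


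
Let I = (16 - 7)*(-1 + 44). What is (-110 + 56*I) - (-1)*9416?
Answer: 30978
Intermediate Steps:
I = 387 (I = 9*43 = 387)
(-110 + 56*I) - (-1)*9416 = (-110 + 56*387) - (-1)*9416 = (-110 + 21672) - 1*(-9416) = 21562 + 9416 = 30978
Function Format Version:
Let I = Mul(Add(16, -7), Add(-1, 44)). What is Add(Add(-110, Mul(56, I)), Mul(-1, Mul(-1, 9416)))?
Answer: 30978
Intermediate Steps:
I = 387 (I = Mul(9, 43) = 387)
Add(Add(-110, Mul(56, I)), Mul(-1, Mul(-1, 9416))) = Add(Add(-110, Mul(56, 387)), Mul(-1, Mul(-1, 9416))) = Add(Add(-110, 21672), Mul(-1, -9416)) = Add(21562, 9416) = 30978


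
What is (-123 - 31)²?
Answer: 23716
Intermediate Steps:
(-123 - 31)² = (-154)² = 23716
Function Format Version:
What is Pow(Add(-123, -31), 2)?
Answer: 23716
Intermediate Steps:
Pow(Add(-123, -31), 2) = Pow(-154, 2) = 23716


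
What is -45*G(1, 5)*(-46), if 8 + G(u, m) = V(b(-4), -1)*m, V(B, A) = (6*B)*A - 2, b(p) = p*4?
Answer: 956340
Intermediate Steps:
b(p) = 4*p
V(B, A) = -2 + 6*A*B (V(B, A) = 6*A*B - 2 = -2 + 6*A*B)
G(u, m) = -8 + 94*m (G(u, m) = -8 + (-2 + 6*(-1)*(4*(-4)))*m = -8 + (-2 + 6*(-1)*(-16))*m = -8 + (-2 + 96)*m = -8 + 94*m)
-45*G(1, 5)*(-46) = -45*(-8 + 94*5)*(-46) = -45*(-8 + 470)*(-46) = -45*462*(-46) = -20790*(-46) = 956340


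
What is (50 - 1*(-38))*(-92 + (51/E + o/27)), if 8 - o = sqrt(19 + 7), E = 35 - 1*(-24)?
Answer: -12734216/1593 - 88*sqrt(26)/27 ≈ -8010.5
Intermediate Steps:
E = 59 (E = 35 + 24 = 59)
o = 8 - sqrt(26) (o = 8 - sqrt(19 + 7) = 8 - sqrt(26) ≈ 2.9010)
(50 - 1*(-38))*(-92 + (51/E + o/27)) = (50 - 1*(-38))*(-92 + (51/59 + (8 - sqrt(26))/27)) = (50 + 38)*(-92 + (51*(1/59) + (8 - sqrt(26))*(1/27))) = 88*(-92 + (51/59 + (8/27 - sqrt(26)/27))) = 88*(-92 + (1849/1593 - sqrt(26)/27)) = 88*(-144707/1593 - sqrt(26)/27) = -12734216/1593 - 88*sqrt(26)/27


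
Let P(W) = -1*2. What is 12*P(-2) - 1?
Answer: -25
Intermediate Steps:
P(W) = -2
12*P(-2) - 1 = 12*(-2) - 1 = -24 - 1 = -25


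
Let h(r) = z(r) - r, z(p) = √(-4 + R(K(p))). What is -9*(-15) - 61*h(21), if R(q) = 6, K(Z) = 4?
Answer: 1416 - 61*√2 ≈ 1329.7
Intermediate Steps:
z(p) = √2 (z(p) = √(-4 + 6) = √2)
h(r) = √2 - r
-9*(-15) - 61*h(21) = -9*(-15) - 61*(√2 - 1*21) = 135 - 61*(√2 - 21) = 135 - 61*(-21 + √2) = 135 + (1281 - 61*√2) = 1416 - 61*√2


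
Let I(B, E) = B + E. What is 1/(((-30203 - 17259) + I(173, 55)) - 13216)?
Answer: -1/60450 ≈ -1.6543e-5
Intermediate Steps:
1/(((-30203 - 17259) + I(173, 55)) - 13216) = 1/(((-30203 - 17259) + (173 + 55)) - 13216) = 1/((-47462 + 228) - 13216) = 1/(-47234 - 13216) = 1/(-60450) = -1/60450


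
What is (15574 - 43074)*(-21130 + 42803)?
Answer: -596007500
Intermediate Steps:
(15574 - 43074)*(-21130 + 42803) = -27500*21673 = -596007500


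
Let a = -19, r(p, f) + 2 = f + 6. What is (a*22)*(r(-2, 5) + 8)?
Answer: -7106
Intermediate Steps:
r(p, f) = 4 + f (r(p, f) = -2 + (f + 6) = -2 + (6 + f) = 4 + f)
(a*22)*(r(-2, 5) + 8) = (-19*22)*((4 + 5) + 8) = -418*(9 + 8) = -418*17 = -7106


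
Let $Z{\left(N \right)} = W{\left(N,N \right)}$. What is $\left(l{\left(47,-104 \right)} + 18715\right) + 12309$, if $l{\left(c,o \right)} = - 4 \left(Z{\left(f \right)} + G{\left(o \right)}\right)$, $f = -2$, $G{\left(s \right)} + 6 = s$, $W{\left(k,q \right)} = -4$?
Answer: $31480$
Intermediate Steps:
$G{\left(s \right)} = -6 + s$
$Z{\left(N \right)} = -4$
$l{\left(c,o \right)} = 40 - 4 o$ ($l{\left(c,o \right)} = - 4 \left(-4 + \left(-6 + o\right)\right) = - 4 \left(-10 + o\right) = 40 - 4 o$)
$\left(l{\left(47,-104 \right)} + 18715\right) + 12309 = \left(\left(40 - -416\right) + 18715\right) + 12309 = \left(\left(40 + 416\right) + 18715\right) + 12309 = \left(456 + 18715\right) + 12309 = 19171 + 12309 = 31480$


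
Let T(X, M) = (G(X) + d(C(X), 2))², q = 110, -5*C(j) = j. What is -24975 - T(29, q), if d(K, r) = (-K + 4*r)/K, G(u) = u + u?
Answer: -23605744/841 ≈ -28069.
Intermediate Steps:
C(j) = -j/5
G(u) = 2*u
d(K, r) = (-K + 4*r)/K
T(X, M) = (2*X - 5*(8 + X/5)/X)² (T(X, M) = (2*X + (-(-1)*X/5 + 4*2)/((-X/5)))² = (2*X + (-5/X)*(X/5 + 8))² = (2*X + (-5/X)*(8 + X/5))² = (2*X - 5*(8 + X/5)/X)²)
-24975 - T(29, q) = -24975 - (-40 - 1*29 + 2*29²)²/29² = -24975 - (-40 - 29 + 2*841)²/841 = -24975 - (-40 - 29 + 1682)²/841 = -24975 - 1613²/841 = -24975 - 2601769/841 = -23605744/841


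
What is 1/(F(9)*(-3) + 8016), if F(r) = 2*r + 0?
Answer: 1/7962 ≈ 0.00012560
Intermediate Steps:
F(r) = 2*r
1/(F(9)*(-3) + 8016) = 1/((2*9)*(-3) + 8016) = 1/(18*(-3) + 8016) = 1/(-54 + 8016) = 1/7962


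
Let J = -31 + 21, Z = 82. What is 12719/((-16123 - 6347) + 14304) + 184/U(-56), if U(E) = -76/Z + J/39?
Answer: -606658051/3862518 ≈ -157.06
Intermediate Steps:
J = -10
U(E) = -1892/1599 (U(E) = -76/82 - 10/39 = -76*1/82 - 10*1/39 = -38/41 - 10/39 = -1892/1599)
12719/((-16123 - 6347) + 14304) + 184/U(-56) = 12719/((-16123 - 6347) + 14304) + 184/(-1892/1599) = 12719/(-22470 + 14304) + 184*(-1599/1892) = 12719/(-8166) - 73554/473 = 12719*(-1/8166) - 73554/473 = -12719/8166 - 73554/473 = -606658051/3862518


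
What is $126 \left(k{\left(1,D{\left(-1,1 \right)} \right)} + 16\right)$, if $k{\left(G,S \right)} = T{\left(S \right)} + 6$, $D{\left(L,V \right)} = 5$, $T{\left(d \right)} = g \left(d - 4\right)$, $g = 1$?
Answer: $2898$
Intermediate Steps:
$T{\left(d \right)} = -4 + d$ ($T{\left(d \right)} = 1 \left(d - 4\right) = 1 \left(-4 + d\right) = -4 + d$)
$k{\left(G,S \right)} = 2 + S$ ($k{\left(G,S \right)} = \left(-4 + S\right) + 6 = 2 + S$)
$126 \left(k{\left(1,D{\left(-1,1 \right)} \right)} + 16\right) = 126 \left(\left(2 + 5\right) + 16\right) = 126 \left(7 + 16\right) = 126 \cdot 23 = 2898$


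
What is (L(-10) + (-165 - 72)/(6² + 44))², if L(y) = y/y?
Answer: 24649/6400 ≈ 3.8514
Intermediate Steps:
L(y) = 1
(L(-10) + (-165 - 72)/(6² + 44))² = (1 + (-165 - 72)/(6² + 44))² = (1 - 237/(36 + 44))² = (1 - 237/80)² = (-157/80)² = 24649/6400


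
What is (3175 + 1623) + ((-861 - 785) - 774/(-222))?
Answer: 116753/37 ≈ 3155.5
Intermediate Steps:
(3175 + 1623) + ((-861 - 785) - 774/(-222)) = 4798 + (-1646 - 774*(-1/222)) = 4798 + (-1646 + 129/37) = 4798 - 60773/37 = 116753/37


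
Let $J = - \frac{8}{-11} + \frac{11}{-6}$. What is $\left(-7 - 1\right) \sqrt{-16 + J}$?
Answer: $- \frac{4 i \sqrt{74514}}{33} \approx - 33.088 i$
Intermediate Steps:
$J = - \frac{73}{66}$ ($J = \left(-8\right) \left(- \frac{1}{11}\right) + 11 \left(- \frac{1}{6}\right) = \frac{8}{11} - \frac{11}{6} = - \frac{73}{66} \approx -1.1061$)
$\left(-7 - 1\right) \sqrt{-16 + J} = \left(-7 - 1\right) \sqrt{-16 - \frac{73}{66}} = - 8 \sqrt{- \frac{1129}{66}} = - 8 \frac{i \sqrt{74514}}{66} = - \frac{4 i \sqrt{74514}}{33}$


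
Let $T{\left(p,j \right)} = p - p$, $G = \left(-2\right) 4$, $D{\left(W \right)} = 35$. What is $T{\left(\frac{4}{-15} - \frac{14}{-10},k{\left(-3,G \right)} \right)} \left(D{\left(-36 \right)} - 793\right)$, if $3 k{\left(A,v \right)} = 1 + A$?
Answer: $0$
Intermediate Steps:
$G = -8$
$k{\left(A,v \right)} = \frac{1}{3} + \frac{A}{3}$ ($k{\left(A,v \right)} = \frac{1 + A}{3} = \frac{1}{3} + \frac{A}{3}$)
$T{\left(p,j \right)} = 0$
$T{\left(\frac{4}{-15} - \frac{14}{-10},k{\left(-3,G \right)} \right)} \left(D{\left(-36 \right)} - 793\right) = 0 \left(35 - 793\right) = 0 \left(-758\right) = 0$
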